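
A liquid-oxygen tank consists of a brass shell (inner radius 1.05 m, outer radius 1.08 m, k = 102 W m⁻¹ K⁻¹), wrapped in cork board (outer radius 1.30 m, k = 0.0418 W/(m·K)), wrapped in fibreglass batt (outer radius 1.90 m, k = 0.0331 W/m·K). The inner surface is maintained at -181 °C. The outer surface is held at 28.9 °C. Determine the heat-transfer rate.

Treat each layer as a resistance in series:
  R_brass = (1/1.05 − 1/1.08)/(4πk) = 0.02646/(4π·102) = 2.064×10^-5 K/W
  R_cork board = (1/1.08 − 1/1.30)/(4πk) = 0.1567/(4π·0.0418) = 0.2983 K/W
  R_fibreglass batt = (1/1.30 − 1/1.90)/(4πk) = 0.2429/(4π·0.0331) = 0.5840 K/W
ΣR = 2.064×10^-5 + 0.2983 + 0.5840 = 0.8823 K/W
Q = ΔT/ΣR = (-181 °C − 28.9 °C)/0.8823 = -238 W
(Negative Q ⇒ heat flows inward; heat gain = 238 W.)

Q = 238 W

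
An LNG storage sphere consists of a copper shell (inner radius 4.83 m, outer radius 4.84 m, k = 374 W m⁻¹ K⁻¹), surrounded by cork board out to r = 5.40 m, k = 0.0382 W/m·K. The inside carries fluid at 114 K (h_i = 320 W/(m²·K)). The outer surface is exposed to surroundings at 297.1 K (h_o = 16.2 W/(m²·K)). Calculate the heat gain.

Q = 4090 W

Series thermal resistances, inner to outer:
  R_conv,in = 1/(4πr²h) = 1/(4π·4.83²·320) = 1.066×10^-5 K/W
  R_copper = (1/4.83 − 1/4.84)/(4πk) = 4.278×10^-4/(4π·374) = 9.102×10^-8 K/W
  R_cork board = (1/4.84 − 1/5.40)/(4πk) = 0.02143/(4π·0.0382) = 0.04464 K/W
  R_conv,out = 1/(4πr²h) = 1/(4π·5.40²·16.2) = 1.685×10^-4 K/W
ΣR = 1.066×10^-5 + 9.102×10^-8 + 0.04464 + 1.685×10^-4 = 0.04482 K/W
Q = ΔT/ΣR = (114 K − 297.1 K)/0.04482 = -4090 W
(Negative Q ⇒ heat flows inward; heat gain = 4090 W.)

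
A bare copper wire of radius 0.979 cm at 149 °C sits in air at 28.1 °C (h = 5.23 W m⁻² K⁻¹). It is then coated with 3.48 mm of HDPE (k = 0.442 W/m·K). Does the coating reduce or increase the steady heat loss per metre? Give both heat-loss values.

Critical radius for a cylinder: r_cr = k/h = 0.0845 m = 8.45 cm.
Outer radius after coating: r₂ = 0.00979 + 0.00348 = 0.01327 m.
Since r₁ < r_cr and r₂ ≤ r_cr, the coating moves toward the maximum at r_cr — heat loss rises.
Bare: R = 1/(2πr₁h) = 3.108 m·K/W; Q = 120.9/3.108 = 38.9 W/m.
Coated: R = R_cond + R_conv = 2.403 m·K/W; Q = 120.9/2.403 = 50.3 W/m.

increases: 38.9 → 50.3 W/m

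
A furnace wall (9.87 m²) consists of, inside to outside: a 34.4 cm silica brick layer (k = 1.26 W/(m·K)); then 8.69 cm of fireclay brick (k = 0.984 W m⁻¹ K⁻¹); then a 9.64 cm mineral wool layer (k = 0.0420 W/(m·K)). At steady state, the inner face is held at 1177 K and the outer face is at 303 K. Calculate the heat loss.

Q = 3.25 kW

Series thermal resistances, inner to outer:
  R_silica brick = L/(kA) = 0.344/(1.26·9.87) = 0.02766 K/W
  R_fireclay brick = L/(kA) = 0.0869/(0.984·9.87) = 0.008948 K/W
  R_mineral wool = L/(kA) = 0.0964/(0.0420·9.87) = 0.2325 K/W
ΣR = 0.02766 + 0.008948 + 0.2325 = 0.2691 K/W
Q = ΔT/ΣR = (1177 K − 303 K)/0.2691 = 3250 W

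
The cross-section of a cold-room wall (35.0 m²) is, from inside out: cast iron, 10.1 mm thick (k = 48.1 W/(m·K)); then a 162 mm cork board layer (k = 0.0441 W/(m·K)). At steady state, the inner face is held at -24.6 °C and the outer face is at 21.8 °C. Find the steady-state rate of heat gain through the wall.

Treat each layer as a resistance in series:
  R_cast iron = L/(kA) = 0.0101/(48.1·35.0) = 5.999×10^-6 K/W
  R_cork board = L/(kA) = 0.162/(0.0441·35.0) = 0.1050 K/W
ΣR = 5.999×10^-6 + 0.1050 = 0.1050 K/W
Q = ΔT/ΣR = (-24.6 °C − 21.8 °C)/0.1050 = -442 W
(Negative Q ⇒ heat flows inward; heat gain = 442 W.)

Q = 442 W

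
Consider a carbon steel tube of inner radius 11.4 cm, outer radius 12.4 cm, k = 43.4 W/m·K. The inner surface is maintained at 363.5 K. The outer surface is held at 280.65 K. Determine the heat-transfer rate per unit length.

Q' = 269 kW/m

Q' = 2πk·ΔT/ln(r₂/r₁) = 2π × 43.4 × 82.85 / ln(0.124/0.114) = 2.69×10^5 W/m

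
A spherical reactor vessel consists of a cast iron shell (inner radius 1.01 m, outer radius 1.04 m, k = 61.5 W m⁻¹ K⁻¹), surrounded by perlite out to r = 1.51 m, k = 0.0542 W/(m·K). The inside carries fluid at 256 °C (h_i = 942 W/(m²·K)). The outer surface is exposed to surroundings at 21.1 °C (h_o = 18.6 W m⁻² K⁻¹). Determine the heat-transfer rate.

Treat each layer as a resistance in series:
  R_conv,in = 1/(4πr²h) = 1/(4π·1.01²·942) = 8.281×10^-5 K/W
  R_cast iron = (1/1.01 − 1/1.04)/(4πk) = 0.02856/(4π·61.5) = 3.696×10^-5 K/W
  R_perlite = (1/1.04 − 1/1.51)/(4πk) = 0.2993/(4π·0.0542) = 0.4394 K/W
  R_conv,out = 1/(4πr²h) = 1/(4π·1.51²·18.6) = 0.001876 K/W
ΣR = 8.281×10^-5 + 3.696×10^-5 + 0.4394 + 0.001876 = 0.4414 K/W
Q = ΔT/ΣR = (256 °C − 21.1 °C)/0.4414 = 532 W

Q = 532 W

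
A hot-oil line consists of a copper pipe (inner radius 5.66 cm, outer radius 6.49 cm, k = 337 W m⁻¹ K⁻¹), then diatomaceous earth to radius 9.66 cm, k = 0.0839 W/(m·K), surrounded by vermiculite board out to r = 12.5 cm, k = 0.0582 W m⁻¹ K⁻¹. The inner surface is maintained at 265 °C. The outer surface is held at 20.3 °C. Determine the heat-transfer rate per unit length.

Q' = 168 W/m

Treat each layer as a resistance in series:
  R'_copper = ln(0.0649/0.0566)/(2πk) = 0.1368/(2π·337) = 6.462×10^-5 m·K/W
  R'_diatomaceous earth = ln(0.0966/0.0649)/(2πk) = 0.3977/(2π·0.0839) = 0.7545 m·K/W
  R'_vermiculite board = ln(0.125/0.0966)/(2πk) = 0.2577/(2π·0.0582) = 0.7048 m·K/W
ΣR = 6.462×10^-5 + 0.7545 + 0.7048 = 1.459 m·K/W
Q' = ΔT/ΣR = (265 °C − 20.3 °C)/1.459 = 168 W/m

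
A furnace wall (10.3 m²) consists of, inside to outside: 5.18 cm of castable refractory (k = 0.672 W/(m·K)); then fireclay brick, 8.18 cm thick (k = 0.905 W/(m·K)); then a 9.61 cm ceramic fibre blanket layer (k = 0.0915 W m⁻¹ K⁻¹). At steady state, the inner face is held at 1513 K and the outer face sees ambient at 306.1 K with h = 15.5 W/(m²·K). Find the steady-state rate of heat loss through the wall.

Q = 9.69 kW

Resistance network (inner→outer):
  R_castable refractory = L/(kA) = 0.0518/(0.672·10.3) = 0.007484 K/W
  R_fireclay brick = L/(kA) = 0.0818/(0.905·10.3) = 0.008775 K/W
  R_ceramic fibre blanket = L/(kA) = 0.0961/(0.0915·10.3) = 0.1020 K/W
  R_conv,out = 1/(hA) = 1/(15.5·10.3) = 0.006264 K/W
ΣR = 0.007484 + 0.008775 + 0.1020 + 0.006264 = 0.1245 K/W
Q = ΔT/ΣR = (1513 K − 306.1 K)/0.1245 = 9690 W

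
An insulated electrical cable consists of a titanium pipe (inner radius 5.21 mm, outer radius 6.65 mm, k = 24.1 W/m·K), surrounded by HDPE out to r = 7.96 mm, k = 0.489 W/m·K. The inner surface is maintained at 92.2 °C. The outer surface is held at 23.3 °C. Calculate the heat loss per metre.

Resistance network (inner→outer):
  R'_titanium = ln(0.00665/0.00521)/(2πk) = 0.2440/(2π·24.1) = 0.001612 m·K/W
  R'_HDPE = ln(0.00796/0.00665)/(2πk) = 0.1798/(2π·0.489) = 0.05852 m·K/W
ΣR = 0.001612 + 0.05852 = 0.06013 m·K/W
Q' = ΔT/ΣR = (92.2 °C − 23.3 °C)/0.06013 = 1150 W/m

Q' = 1150 W/m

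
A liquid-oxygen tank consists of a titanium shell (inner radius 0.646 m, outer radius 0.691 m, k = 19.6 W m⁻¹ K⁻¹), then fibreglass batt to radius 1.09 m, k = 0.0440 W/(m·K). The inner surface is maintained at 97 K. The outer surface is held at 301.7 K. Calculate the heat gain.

Q = 214 W

Series thermal resistances, inner to outer:
  R_titanium = (1/0.646 − 1/0.691)/(4πk) = 0.1008/(4π·19.6) = 4.093×10^-4 K/W
  R_fibreglass batt = (1/0.691 − 1/1.09)/(4πk) = 0.5297/(4π·0.0440) = 0.9581 K/W
ΣR = 4.093×10^-4 + 0.9581 = 0.9585 K/W
Q = ΔT/ΣR = (97 K − 301.7 K)/0.9585 = -214 W
(Negative Q ⇒ heat flows inward; heat gain = 214 W.)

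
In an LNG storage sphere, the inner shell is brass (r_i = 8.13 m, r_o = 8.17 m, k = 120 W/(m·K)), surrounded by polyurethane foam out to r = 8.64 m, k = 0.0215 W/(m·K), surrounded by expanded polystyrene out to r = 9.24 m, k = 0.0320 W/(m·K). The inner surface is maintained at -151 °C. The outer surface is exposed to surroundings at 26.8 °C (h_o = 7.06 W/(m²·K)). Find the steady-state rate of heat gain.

Q = 4.09 kW

Resistance network (inner→outer):
  R_brass = (1/8.13 − 1/8.17)/(4πk) = 6.022×10^-4/(4π·120) = 3.994×10^-7 K/W
  R_polyurethane foam = (1/8.17 − 1/8.64)/(4πk) = 0.006658/(4π·0.0215) = 0.02464 K/W
  R_expanded polystyrene = (1/8.64 − 1/9.24)/(4πk) = 0.007516/(4π·0.0320) = 0.01869 K/W
  R_conv,out = 1/(4πr²h) = 1/(4π·9.24²·7.06) = 1.320×10^-4 K/W
ΣR = 3.994×10^-7 + 0.02464 + 0.01869 + 1.320×10^-4 = 0.04346 K/W
Q = ΔT/ΣR = (-151 °C − 26.8 °C)/0.04346 = -4090 W
(Negative Q ⇒ heat flows inward; heat gain = 4090 W.)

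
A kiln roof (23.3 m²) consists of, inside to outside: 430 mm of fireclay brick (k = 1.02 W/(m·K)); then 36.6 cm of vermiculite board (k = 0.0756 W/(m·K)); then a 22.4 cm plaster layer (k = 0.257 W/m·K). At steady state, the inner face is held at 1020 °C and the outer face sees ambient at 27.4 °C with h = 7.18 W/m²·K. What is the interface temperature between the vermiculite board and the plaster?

Treat each layer as a resistance in series:
  R_fireclay brick = L/(kA) = 0.430/(1.02·23.3) = 0.01809 K/W
  R_vermiculite board = L/(kA) = 0.366/(0.0756·23.3) = 0.2078 K/W
  R_plaster = L/(kA) = 0.224/(0.257·23.3) = 0.03741 K/W
  R_conv,out = 1/(hA) = 1/(7.18·23.3) = 0.005978 K/W
ΣR = 0.01809 + 0.2078 + 0.03741 + 0.005978 = 0.2693 K/W
Q = ΔT/ΣR = (1020 °C − 27.4 °C)/0.2693 = 3686 W
From the inner boundary to the vermiculite board/plaster interface, ΣR_partial = 0.2259 K/W.
T_interface = T_in − Q·ΣR_partial = 1020 °C − (3686)(0.2259) = 187 °C

T = 187 °C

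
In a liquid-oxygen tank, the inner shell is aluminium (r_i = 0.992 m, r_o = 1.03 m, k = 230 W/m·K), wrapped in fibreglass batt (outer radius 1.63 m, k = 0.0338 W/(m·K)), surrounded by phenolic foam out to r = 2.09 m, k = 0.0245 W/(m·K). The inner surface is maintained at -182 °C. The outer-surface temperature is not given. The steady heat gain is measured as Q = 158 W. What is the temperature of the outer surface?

Sum the resistances:
  R_aluminium = (1/0.992 − 1/1.03)/(4πk) = 0.03719/(4π·230) = 1.287×10^-5 K/W
  R_fibreglass batt = (1/1.03 − 1/1.63)/(4πk) = 0.3574/(4π·0.0338) = 0.8414 K/W
  R_phenolic foam = (1/1.63 − 1/2.09)/(4πk) = 0.1350/(4π·0.0245) = 0.4386 K/W
ΣR = 1.280 K/W
ΔT = Q·ΣR = 158 × 1.280 = 202.2 K
Heat flows inward, so T_out = T_in + ΔT = -182 + 202.2 = 20.2 °C

T_out = 20.2 °C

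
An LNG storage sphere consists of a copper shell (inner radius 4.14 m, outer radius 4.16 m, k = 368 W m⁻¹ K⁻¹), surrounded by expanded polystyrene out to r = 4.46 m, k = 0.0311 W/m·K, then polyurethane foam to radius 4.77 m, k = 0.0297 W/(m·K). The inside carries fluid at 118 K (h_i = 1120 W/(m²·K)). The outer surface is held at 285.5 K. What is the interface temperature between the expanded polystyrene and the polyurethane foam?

Series thermal resistances, inner to outer:
  R_conv,in = 1/(4πr²h) = 1/(4π·4.14²·1120) = 4.145×10^-6 K/W
  R_copper = (1/4.14 − 1/4.16)/(4πk) = 0.001161/(4π·368) = 2.511×10^-7 K/W
  R_expanded polystyrene = (1/4.16 − 1/4.46)/(4πk) = 0.01617/(4π·0.0311) = 0.04137 K/W
  R_polyurethane foam = (1/4.46 − 1/4.77)/(4πk) = 0.01457/(4π·0.0297) = 0.03904 K/W
ΣR = 4.145×10^-6 + 2.511×10^-7 + 0.04137 + 0.03904 = 0.08041 K/W
Q = ΔT/ΣR = (118 K − 285.5 K)/0.08041 = -2083 W
From the inner boundary to the expanded polystyrene/polyurethane foam interface, ΣR_partial = 0.04137 K/W.
T_interface = T_in − Q·ΣR_partial = 118 K − (-2083)(0.04137) = 204.2 K

T = 204.2 K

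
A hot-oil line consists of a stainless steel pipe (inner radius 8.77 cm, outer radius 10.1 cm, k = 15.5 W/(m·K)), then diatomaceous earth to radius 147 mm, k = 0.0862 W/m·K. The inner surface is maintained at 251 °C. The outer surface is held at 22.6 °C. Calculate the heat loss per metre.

Q' = 329 W/m

Treat each layer as a resistance in series:
  R'_stainless steel = ln(0.101/0.0877)/(2πk) = 0.1412/(2π·15.5) = 0.001450 m·K/W
  R'_diatomaceous earth = ln(0.147/0.101)/(2πk) = 0.3753/(2π·0.0862) = 0.6930 m·K/W
ΣR = 0.001450 + 0.6930 = 0.6944 m·K/W
Q' = ΔT/ΣR = (251 °C − 22.6 °C)/0.6944 = 329 W/m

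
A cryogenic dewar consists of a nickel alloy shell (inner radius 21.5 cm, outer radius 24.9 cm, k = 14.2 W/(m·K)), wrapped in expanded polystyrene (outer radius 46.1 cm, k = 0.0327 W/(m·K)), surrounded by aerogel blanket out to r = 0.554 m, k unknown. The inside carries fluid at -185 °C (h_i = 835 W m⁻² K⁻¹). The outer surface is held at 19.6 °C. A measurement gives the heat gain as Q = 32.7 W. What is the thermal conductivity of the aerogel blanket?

k = 0.0165 W/m·K

ΣR = ΔT/Q = |-185 − 19.6|/32.7 = 6.257 K/W
Known resistances:
  R_conv,in = 1/(4πr²h) = 1/(4π·0.215²·835) = 0.002062 K/W
  R_nickel alloy = (1/0.215 − 1/0.249)/(4πk) = 0.6351/(4π·14.2) = 0.003559 K/W
  R_expanded polystyrene = (1/0.249 − 1/0.461)/(4πk) = 1.847/(4π·0.0327) = 4.494 K/W
R_aerogel blanket = ΣR − ΣR_known = 6.257 − 4.500 = 1.757 K/W
(1/r₁−1/r₂)/(4πk) = 1.757 ⇒ k = 0.3641/(4π·1.757) = 0.0165 W/m·K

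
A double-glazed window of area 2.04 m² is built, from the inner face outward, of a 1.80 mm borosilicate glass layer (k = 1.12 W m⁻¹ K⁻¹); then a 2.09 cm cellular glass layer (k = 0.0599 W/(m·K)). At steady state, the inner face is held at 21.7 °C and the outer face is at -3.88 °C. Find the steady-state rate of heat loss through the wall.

Series thermal resistances, inner to outer:
  R_borosilicate glass = L/(kA) = 0.00180/(1.12·2.04) = 7.878×10^-4 K/W
  R_cellular glass = L/(kA) = 0.0209/(0.0599·2.04) = 0.1710 K/W
ΣR = 7.878×10^-4 + 0.1710 = 0.1718 K/W
Q = ΔT/ΣR = (21.7 °C − -3.88 °C)/0.1718 = 149 W

Q = 149 W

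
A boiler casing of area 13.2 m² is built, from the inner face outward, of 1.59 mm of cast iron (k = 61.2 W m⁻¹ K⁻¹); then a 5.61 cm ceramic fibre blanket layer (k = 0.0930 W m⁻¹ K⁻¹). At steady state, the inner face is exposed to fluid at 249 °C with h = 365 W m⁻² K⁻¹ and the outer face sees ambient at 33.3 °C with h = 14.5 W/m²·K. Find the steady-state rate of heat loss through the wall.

Treat each layer as a resistance in series:
  R_conv,in = 1/(hA) = 1/(365·13.2) = 2.076×10^-4 K/W
  R_cast iron = L/(kA) = 0.00159/(61.2·13.2) = 1.968×10^-6 K/W
  R_ceramic fibre blanket = L/(kA) = 0.0561/(0.0930·13.2) = 0.04570 K/W
  R_conv,out = 1/(hA) = 1/(14.5·13.2) = 0.005225 K/W
ΣR = 2.076×10^-4 + 1.968×10^-6 + 0.04570 + 0.005225 = 0.05113 K/W
Q = ΔT/ΣR = (249 °C − 33.3 °C)/0.05113 = 4220 W

Q = 4.22 kW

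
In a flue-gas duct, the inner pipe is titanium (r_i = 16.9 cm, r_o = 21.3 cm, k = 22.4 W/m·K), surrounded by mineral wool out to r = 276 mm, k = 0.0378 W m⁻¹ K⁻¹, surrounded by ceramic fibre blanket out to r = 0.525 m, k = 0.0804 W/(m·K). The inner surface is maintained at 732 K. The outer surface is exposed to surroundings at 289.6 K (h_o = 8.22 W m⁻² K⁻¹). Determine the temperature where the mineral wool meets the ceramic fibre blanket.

Resistance network (inner→outer):
  R'_titanium = ln(0.213/0.169)/(2πk) = 0.2314/(2π·22.4) = 0.001644 m·K/W
  R'_mineral wool = ln(0.276/0.213)/(2πk) = 0.2591/(2π·0.0378) = 1.091 m·K/W
  R'_ceramic fibre blanket = ln(0.525/0.276)/(2πk) = 0.6430/(2π·0.0804) = 1.273 m·K/W
  R'_conv,out = 1/(2πr h) = 1/(2π·0.525·8.22) = 0.03688 m·K/W
ΣR = 0.001644 + 1.091 + 1.273 + 0.03688 = 2.403 m·K/W
Q' = ΔT/ΣR = (732 K − 289.6 K)/2.403 = 184.1 W/m
From the inner boundary to the mineral wool/ceramic fibre blanket interface, ΣR_partial = 1.093 m·K/W.
T_interface = T_in − Q'·ΣR_partial = 732 K − (184.1)(1.093) = 531 K

T = 531 K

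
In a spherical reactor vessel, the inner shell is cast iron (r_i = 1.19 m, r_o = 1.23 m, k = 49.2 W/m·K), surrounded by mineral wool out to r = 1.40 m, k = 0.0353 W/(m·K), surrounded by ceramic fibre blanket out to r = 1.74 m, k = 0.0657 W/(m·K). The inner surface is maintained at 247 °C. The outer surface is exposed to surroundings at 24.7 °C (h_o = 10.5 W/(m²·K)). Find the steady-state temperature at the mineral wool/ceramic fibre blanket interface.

Resistance network (inner→outer):
  R_cast iron = (1/1.19 − 1/1.23)/(4πk) = 0.02733/(4π·49.2) = 4.420×10^-5 K/W
  R_mineral wool = (1/1.23 − 1/1.40)/(4πk) = 0.09872/(4π·0.0353) = 0.2226 K/W
  R_ceramic fibre blanket = (1/1.40 − 1/1.74)/(4πk) = 0.1396/(4π·0.0657) = 0.1691 K/W
  R_conv,out = 1/(4πr²h) = 1/(4π·1.74²·10.5) = 0.002503 K/W
ΣR = 4.420×10^-5 + 0.2226 + 0.1691 + 0.002503 = 0.3942 K/W
Q = ΔT/ΣR = (247 °C − 24.7 °C)/0.3942 = 563.9 W
From the inner boundary to the mineral wool/ceramic fibre blanket interface, ΣR_partial = 0.2226 K/W.
T_interface = T_in − Q·ΣR_partial = 247 °C − (563.9)(0.2226) = 121 °C

T = 121 °C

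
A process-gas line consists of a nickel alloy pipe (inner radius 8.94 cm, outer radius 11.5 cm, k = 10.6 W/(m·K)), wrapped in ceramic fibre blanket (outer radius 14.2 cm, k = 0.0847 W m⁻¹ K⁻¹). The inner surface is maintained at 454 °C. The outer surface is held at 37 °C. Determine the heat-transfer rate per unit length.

Q' = 1040 W/m

Treat each layer as a resistance in series:
  R'_nickel alloy = ln(0.115/0.0894)/(2πk) = 0.2518/(2π·10.6) = 0.003781 m·K/W
  R'_ceramic fibre blanket = ln(0.142/0.115)/(2πk) = 0.2109/(2π·0.0847) = 0.3963 m·K/W
ΣR = 0.003781 + 0.3963 = 0.4001 m·K/W
Q' = ΔT/ΣR = (454 °C − 37 °C)/0.4001 = 1040 W/m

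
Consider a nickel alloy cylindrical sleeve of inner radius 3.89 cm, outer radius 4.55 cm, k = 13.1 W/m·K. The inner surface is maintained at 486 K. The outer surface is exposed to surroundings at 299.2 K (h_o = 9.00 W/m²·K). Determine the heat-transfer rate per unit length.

Resistance network (inner→outer):
  R'_nickel alloy = ln(0.0455/0.0389)/(2πk) = 0.1567/(2π·13.1) = 0.001904 m·K/W
  R'_conv,out = 1/(2πr h) = 1/(2π·0.0455·9.00) = 0.3887 m·K/W
ΣR = 0.001904 + 0.3887 = 0.3906 m·K/W
Q' = ΔT/ΣR = (486 K − 299.2 K)/0.3906 = 478 W/m

Q' = 478 W/m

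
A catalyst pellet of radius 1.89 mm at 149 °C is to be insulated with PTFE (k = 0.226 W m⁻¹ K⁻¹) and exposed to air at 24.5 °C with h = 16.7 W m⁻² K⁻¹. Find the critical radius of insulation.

r_cr = 2.71 cm

For a sphere, r_cr = 2k_ins/h = 2·0.226/16.7 = 0.0271 m = 2.71 cm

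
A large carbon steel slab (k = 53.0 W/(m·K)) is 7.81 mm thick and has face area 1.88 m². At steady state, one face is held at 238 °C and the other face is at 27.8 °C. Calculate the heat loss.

Q = kA·ΔT/L = 53.0 × 1.88 × |238 °C − 27.8 °C| / 0.00781 = 2.68×10^6 W

Q = 2680 kW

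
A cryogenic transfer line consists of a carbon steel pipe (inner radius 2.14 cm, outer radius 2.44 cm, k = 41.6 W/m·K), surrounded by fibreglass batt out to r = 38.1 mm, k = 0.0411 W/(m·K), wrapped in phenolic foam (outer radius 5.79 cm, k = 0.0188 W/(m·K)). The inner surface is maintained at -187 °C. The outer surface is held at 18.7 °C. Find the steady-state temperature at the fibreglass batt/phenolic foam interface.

Resistance network (inner→outer):
  R'_carbon steel = ln(0.0244/0.0214)/(2πk) = 0.1312/(2π·41.6) = 5.019×10^-4 m·K/W
  R'_fibreglass batt = ln(0.0381/0.0244)/(2πk) = 0.4456/(2π·0.0411) = 1.726 m·K/W
  R'_phenolic foam = ln(0.0579/0.0381)/(2πk) = 0.4185/(2π·0.0188) = 3.543 m·K/W
ΣR = 5.019×10^-4 + 1.726 + 3.543 = 5.270 m·K/W
Q' = ΔT/ΣR = (-187 °C − 18.7 °C)/5.270 = -39.03 W/m
From the inner boundary to the fibreglass batt/phenolic foam interface, ΣR_partial = 1.727 m·K/W.
T_interface = T_in − Q'·ΣR_partial = -187 °C − (-39.03)(1.727) = -120 °C

T = -120 °C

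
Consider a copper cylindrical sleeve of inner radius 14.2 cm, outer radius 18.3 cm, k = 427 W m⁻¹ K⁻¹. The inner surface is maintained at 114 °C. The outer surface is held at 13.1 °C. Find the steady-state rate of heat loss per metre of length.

Q' = 1.07×10^6 W/m

Q' = 2πk·ΔT/ln(r₂/r₁) = 2π × 427 × 100.9 / ln(0.183/0.142) = 1.07×10^6 W/m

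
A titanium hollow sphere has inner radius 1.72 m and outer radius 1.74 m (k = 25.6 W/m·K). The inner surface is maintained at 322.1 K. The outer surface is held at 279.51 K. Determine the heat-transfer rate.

Q = 4πk·ΔT/(1/r₁ − 1/r₂) = 4π × 25.6 × 42.59 / (1/1.72 − 1/1.74) = 2.05×10^6 W

Q = 2.05×10^6 W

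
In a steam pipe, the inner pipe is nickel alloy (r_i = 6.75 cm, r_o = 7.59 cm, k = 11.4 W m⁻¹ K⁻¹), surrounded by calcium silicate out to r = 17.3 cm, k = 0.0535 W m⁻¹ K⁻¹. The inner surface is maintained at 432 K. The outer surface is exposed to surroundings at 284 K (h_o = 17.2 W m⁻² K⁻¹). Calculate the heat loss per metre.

Q' = 59.1 W/m

Treat each layer as a resistance in series:
  R'_nickel alloy = ln(0.0759/0.0675)/(2πk) = 0.1173/(2π·11.4) = 0.001637 m·K/W
  R'_calcium silicate = ln(0.173/0.0759)/(2πk) = 0.8239/(2π·0.0535) = 2.451 m·K/W
  R'_conv,out = 1/(2πr h) = 1/(2π·0.173·17.2) = 0.05349 m·K/W
ΣR = 0.001637 + 2.451 + 0.05349 = 2.506 m·K/W
Q' = ΔT/ΣR = (432 K − 284 K)/2.506 = 59.1 W/m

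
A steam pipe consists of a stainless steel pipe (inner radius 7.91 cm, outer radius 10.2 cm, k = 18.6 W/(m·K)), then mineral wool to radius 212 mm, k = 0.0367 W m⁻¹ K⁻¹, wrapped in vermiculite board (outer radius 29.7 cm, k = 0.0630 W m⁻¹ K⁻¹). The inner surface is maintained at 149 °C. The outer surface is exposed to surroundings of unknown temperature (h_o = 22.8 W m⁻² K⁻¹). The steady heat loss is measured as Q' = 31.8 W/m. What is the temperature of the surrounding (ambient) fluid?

T_out = 20.2 °C

Series resistances:
  R'_stainless steel = ln(0.102/0.0791)/(2πk) = 0.2543/(2π·18.6) = 0.002176 m·K/W
  R'_mineral wool = ln(0.212/0.102)/(2πk) = 0.7316/(2π·0.0367) = 3.173 m·K/W
  R'_vermiculite board = ln(0.297/0.212)/(2πk) = 0.3371/(2π·0.0630) = 0.8517 m·K/W
  R'_conv,out = 1/(2πr h) = 1/(2π·0.297·22.8) = 0.02350 m·K/W
ΣR = 4.050 m·K/W
ΔT = Q'·ΣR = 31.8 × 4.050 = 128.8 K
Heat flows outward, so T_out = T_in − ΔT = 149 − 128.8 = 20.2 °C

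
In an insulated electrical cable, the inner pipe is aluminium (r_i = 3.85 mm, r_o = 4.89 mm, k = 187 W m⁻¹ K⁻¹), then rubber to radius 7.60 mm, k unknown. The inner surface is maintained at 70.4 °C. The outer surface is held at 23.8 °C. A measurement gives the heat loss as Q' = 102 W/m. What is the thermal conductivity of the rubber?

k = 0.154 W/m·K

ΣR = ΔT/Q' = |70.4 − 23.8|/102 = 0.4569 m·K/W
Known resistances:
  R'_aluminium = ln(0.00489/0.00385)/(2πk) = 0.2391/(2π·187) = 2.035×10^-4 m·K/W
R_rubber = ΣR − ΣR_known = 0.4569 − 2.035×10^-4 = 0.4567 m·K/W
ln(r₂/r₁)/(2πk) = 0.4567 ⇒ k = 0.4410/(2π·0.4567) = 0.154 W/m·K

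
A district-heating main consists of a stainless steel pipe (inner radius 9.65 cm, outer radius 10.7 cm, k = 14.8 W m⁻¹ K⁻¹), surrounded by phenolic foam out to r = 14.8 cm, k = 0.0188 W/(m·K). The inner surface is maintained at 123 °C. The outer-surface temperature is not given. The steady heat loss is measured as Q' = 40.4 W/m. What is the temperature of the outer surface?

Sum the resistances:
  R'_stainless steel = ln(0.107/0.0965)/(2πk) = 0.1033/(2π·14.8) = 0.001111 m·K/W
  R'_phenolic foam = ln(0.148/0.107)/(2πk) = 0.3244/(2π·0.0188) = 2.746 m·K/W
ΣR = 2.747 m·K/W
ΔT = Q'·ΣR = 40.4 × 2.747 = 111.0 K
Heat flows outward, so T_out = T_in − ΔT = 123 − 111.0 = 12.0 °C

T_out = 12.0 °C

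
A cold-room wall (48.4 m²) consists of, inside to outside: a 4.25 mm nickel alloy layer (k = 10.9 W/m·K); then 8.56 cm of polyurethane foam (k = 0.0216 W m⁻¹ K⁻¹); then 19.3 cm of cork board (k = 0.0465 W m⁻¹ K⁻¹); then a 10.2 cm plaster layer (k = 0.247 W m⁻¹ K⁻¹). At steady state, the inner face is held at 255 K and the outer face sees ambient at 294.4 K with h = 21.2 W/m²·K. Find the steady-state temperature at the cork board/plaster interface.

Series thermal resistances, inner to outer:
  R_nickel alloy = L/(kA) = 0.00425/(10.9·48.4) = 8.056×10^-6 K/W
  R_polyurethane foam = L/(kA) = 0.0856/(0.0216·48.4) = 0.08188 K/W
  R_cork board = L/(kA) = 0.193/(0.0465·48.4) = 0.08575 K/W
  R_plaster = L/(kA) = 0.102/(0.247·48.4) = 0.008532 K/W
  R_conv,out = 1/(hA) = 1/(21.2·48.4) = 9.746×10^-4 K/W
ΣR = 8.056×10^-6 + 0.08188 + 0.08575 + 0.008532 + 9.746×10^-4 = 0.1771 K/W
Q = ΔT/ΣR = (255 K − 294.4 K)/0.1771 = -222.5 W
From the inner boundary to the cork board/plaster interface, ΣR_partial = 0.1676 K/W.
T_interface = T_in − Q·ΣR_partial = 255 K − (-222.5)(0.1676) = 292.3 K

T = 292.3 K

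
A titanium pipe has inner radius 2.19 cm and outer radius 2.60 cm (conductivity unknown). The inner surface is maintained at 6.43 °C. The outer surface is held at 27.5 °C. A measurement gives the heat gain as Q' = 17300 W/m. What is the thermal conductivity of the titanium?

ΣR = ΔT/Q' = |6.43 − 27.5|/17300 = 0.001218 m·K/W
ln(r₂/r₁)/(2πk) = 0.001218 ⇒ k = 0.1716/(2π·0.001218) = 22.4 W/m·K

k = 22.4 W/m·K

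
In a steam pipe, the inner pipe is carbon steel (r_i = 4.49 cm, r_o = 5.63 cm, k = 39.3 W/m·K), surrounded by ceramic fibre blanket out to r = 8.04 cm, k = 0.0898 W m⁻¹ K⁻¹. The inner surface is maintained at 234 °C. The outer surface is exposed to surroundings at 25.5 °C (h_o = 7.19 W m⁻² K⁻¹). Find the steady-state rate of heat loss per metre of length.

Resistance network (inner→outer):
  R'_carbon steel = ln(0.0563/0.0449)/(2πk) = 0.2263/(2π·39.3) = 9.163×10^-4 m·K/W
  R'_ceramic fibre blanket = ln(0.0804/0.0563)/(2πk) = 0.3563/(2π·0.0898) = 0.6315 m·K/W
  R'_conv,out = 1/(2πr h) = 1/(2π·0.0804·7.19) = 0.2753 m·K/W
ΣR = 9.163×10^-4 + 0.6315 + 0.2753 = 0.9077 m·K/W
Q' = ΔT/ΣR = (234 °C − 25.5 °C)/0.9077 = 230 W/m

Q' = 230 W/m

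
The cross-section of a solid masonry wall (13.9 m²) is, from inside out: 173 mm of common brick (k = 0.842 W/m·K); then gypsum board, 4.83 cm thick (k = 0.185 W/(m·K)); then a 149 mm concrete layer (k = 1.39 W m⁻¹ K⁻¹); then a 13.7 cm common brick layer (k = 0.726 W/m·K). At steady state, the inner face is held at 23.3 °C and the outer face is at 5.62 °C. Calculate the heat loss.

Resistance network (inner→outer):
  R_common brick = L/(kA) = 0.173/(0.842·13.9) = 0.01478 K/W
  R_gypsum board = L/(kA) = 0.0483/(0.185·13.9) = 0.01878 K/W
  R_concrete = L/(kA) = 0.149/(1.39·13.9) = 0.007712 K/W
  R_common brick = L/(kA) = 0.137/(0.726·13.9) = 0.01358 K/W
ΣR = 0.01478 + 0.01878 + 0.007712 + 0.01358 = 0.05485 K/W
Q = ΔT/ΣR = (23.3 °C − 5.62 °C)/0.05485 = 322 W

Q = 322 W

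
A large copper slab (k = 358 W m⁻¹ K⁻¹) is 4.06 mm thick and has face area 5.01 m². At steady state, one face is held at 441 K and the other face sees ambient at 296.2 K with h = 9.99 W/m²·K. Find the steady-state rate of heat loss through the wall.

Resistance network (inner→outer):
  R_copper = L/(kA) = 0.00406/(358·5.01) = 2.264×10^-6 K/W
  R_conv,out = 1/(hA) = 1/(9.99·5.01) = 0.01998 K/W
ΣR = 2.264×10^-6 + 0.01998 = 0.01998 K/W
Q = ΔT/ΣR = (441 K − 296.2 K)/0.01998 = 7250 W

Q = 7250 W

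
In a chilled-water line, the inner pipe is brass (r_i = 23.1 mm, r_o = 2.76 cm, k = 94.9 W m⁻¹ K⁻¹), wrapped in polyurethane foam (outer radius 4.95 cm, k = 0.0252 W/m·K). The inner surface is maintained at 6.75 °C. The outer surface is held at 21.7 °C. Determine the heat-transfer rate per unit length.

Q' = 4.05 W/m

Resistance network (inner→outer):
  R'_brass = ln(0.0276/0.0231)/(2πk) = 0.1780/(2π·94.9) = 2.985×10^-4 m·K/W
  R'_polyurethane foam = ln(0.0495/0.0276)/(2πk) = 0.5842/(2π·0.0252) = 3.689 m·K/W
ΣR = 2.985×10^-4 + 3.689 = 3.689 m·K/W
Q' = ΔT/ΣR = (6.75 °C − 21.7 °C)/3.689 = -4.05 W/m
(Negative Q' ⇒ heat flows inward; heat gain = 4.05 W/m.)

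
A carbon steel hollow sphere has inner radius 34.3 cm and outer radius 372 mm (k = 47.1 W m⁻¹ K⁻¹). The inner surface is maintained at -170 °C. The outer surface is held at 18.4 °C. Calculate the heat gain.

Q = 491 kW

Q = 4πk·ΔT/(1/r₁ − 1/r₂) = 4π × 47.1 × 188.4 / (1/0.343 − 1/0.372) = 4.91×10^5 W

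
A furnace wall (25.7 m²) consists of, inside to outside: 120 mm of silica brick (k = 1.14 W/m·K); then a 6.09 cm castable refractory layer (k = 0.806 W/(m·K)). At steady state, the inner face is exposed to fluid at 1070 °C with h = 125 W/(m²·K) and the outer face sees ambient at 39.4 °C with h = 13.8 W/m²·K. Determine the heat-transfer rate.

Resistance network (inner→outer):
  R_conv,in = 1/(hA) = 1/(125·25.7) = 3.113×10^-4 K/W
  R_silica brick = L/(kA) = 0.120/(1.14·25.7) = 0.004096 K/W
  R_castable refractory = L/(kA) = 0.0609/(0.806·25.7) = 0.002940 K/W
  R_conv,out = 1/(hA) = 1/(13.8·25.7) = 0.002820 K/W
ΣR = 3.113×10^-4 + 0.004096 + 0.002940 + 0.002820 = 0.01017 K/W
Q = ΔT/ΣR = (1070 °C − 39.4 °C)/0.01017 = 1.01×10^5 W

Q = 101 kW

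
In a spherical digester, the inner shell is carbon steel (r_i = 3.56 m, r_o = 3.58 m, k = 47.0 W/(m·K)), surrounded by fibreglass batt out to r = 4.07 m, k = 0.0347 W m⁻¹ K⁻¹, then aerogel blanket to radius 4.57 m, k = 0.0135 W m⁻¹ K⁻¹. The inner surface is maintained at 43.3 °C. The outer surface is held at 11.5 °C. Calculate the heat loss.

Q = 135 W

Resistance network (inner→outer):
  R_carbon steel = (1/3.56 − 1/3.58)/(4πk) = 0.001569/(4π·47.0) = 2.657×10^-6 K/W
  R_fibreglass batt = (1/3.58 − 1/4.07)/(4πk) = 0.03363/(4π·0.0347) = 0.07712 K/W
  R_aerogel blanket = (1/4.07 − 1/4.57)/(4πk) = 0.02688/(4π·0.0135) = 0.1585 K/W
ΣR = 2.657×10^-6 + 0.07712 + 0.1585 = 0.2356 K/W
Q = ΔT/ΣR = (43.3 °C − 11.5 °C)/0.2356 = 135 W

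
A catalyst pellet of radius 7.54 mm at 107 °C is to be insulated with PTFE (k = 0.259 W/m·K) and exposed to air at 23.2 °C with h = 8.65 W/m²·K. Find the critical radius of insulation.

r_cr = 5.99 cm

For a sphere, r_cr = 2k_ins/h = 2·0.259/8.65 = 0.0599 m = 5.99 cm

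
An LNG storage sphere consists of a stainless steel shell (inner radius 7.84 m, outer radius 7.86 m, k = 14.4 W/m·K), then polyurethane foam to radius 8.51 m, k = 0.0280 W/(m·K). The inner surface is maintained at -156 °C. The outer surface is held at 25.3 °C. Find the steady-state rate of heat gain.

Q = 6.56 kW

Resistance network (inner→outer):
  R_stainless steel = (1/7.84 − 1/7.86)/(4πk) = 3.246×10^-4/(4π·14.4) = 1.794×10^-6 K/W
  R_polyurethane foam = (1/7.86 − 1/8.51)/(4πk) = 0.009718/(4π·0.0280) = 0.02762 K/W
ΣR = 1.794×10^-6 + 0.02762 = 0.02762 K/W
Q = ΔT/ΣR = (-156 °C − 25.3 °C)/0.02762 = -6560 W
(Negative Q ⇒ heat flows inward; heat gain = 6560 W.)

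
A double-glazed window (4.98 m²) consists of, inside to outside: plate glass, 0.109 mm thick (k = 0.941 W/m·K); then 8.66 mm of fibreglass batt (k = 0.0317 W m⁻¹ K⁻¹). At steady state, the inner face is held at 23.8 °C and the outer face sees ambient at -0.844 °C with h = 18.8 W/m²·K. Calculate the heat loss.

Treat each layer as a resistance in series:
  R_plate glass = L/(kA) = 1.09×10^-4/(0.941·4.98) = 2.326×10^-5 K/W
  R_fibreglass batt = L/(kA) = 0.00866/(0.0317·4.98) = 0.05486 K/W
  R_conv,out = 1/(hA) = 1/(18.8·4.98) = 0.01068 K/W
ΣR = 2.326×10^-5 + 0.05486 + 0.01068 = 0.06556 K/W
Q = ΔT/ΣR = (23.8 °C − -0.844 °C)/0.06556 = 376 W

Q = 376 W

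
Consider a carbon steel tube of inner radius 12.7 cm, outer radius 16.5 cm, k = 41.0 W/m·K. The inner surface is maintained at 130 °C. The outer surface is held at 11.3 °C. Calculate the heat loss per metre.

Q' = 2πk·ΔT/ln(r₂/r₁) = 2π × 41.0 × 118.7 / ln(0.165/0.127) = 1.17×10^5 W/m

Q' = 1.17×10^5 W/m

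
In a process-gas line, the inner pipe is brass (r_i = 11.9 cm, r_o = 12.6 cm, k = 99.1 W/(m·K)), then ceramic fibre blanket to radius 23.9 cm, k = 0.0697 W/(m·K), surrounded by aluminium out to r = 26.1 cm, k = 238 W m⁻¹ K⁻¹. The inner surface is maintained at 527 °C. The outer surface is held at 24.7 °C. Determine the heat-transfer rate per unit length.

Resistance network (inner→outer):
  R'_brass = ln(0.126/0.119)/(2πk) = 0.05716/(2π·99.1) = 9.180×10^-5 m·K/W
  R'_ceramic fibre blanket = ln(0.239/0.126)/(2πk) = 0.6402/(2π·0.0697) = 1.462 m·K/W
  R'_aluminium = ln(0.261/0.239)/(2πk) = 0.08806/(2π·238) = 5.889×10^-5 m·K/W
ΣR = 9.180×10^-5 + 1.462 + 5.889×10^-5 = 1.462 m·K/W
Q' = ΔT/ΣR = (527 °C − 24.7 °C)/1.462 = 344 W/m

Q' = 344 W/m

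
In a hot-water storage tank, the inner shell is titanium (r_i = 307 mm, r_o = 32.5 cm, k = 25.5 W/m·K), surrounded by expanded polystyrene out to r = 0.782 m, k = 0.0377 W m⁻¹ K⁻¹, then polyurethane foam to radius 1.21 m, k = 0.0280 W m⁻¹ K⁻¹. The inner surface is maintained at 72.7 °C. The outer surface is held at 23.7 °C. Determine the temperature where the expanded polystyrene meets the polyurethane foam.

T = 36.1 °C

Series thermal resistances, inner to outer:
  R_titanium = (1/0.307 − 1/0.325)/(4πk) = 0.1804/(4π·25.5) = 5.630×10^-4 K/W
  R_expanded polystyrene = (1/0.325 − 1/0.782)/(4πk) = 1.798/(4π·0.0377) = 3.796 K/W
  R_polyurethane foam = (1/0.782 − 1/1.21)/(4πk) = 0.4523/(4π·0.0280) = 1.286 K/W
ΣR = 5.630×10^-4 + 3.796 + 1.286 = 5.083 K/W
Q = ΔT/ΣR = (72.7 °C − 23.7 °C)/5.083 = 9.640 W
From the inner boundary to the expanded polystyrene/polyurethane foam interface, ΣR_partial = 3.797 K/W.
T_interface = T_in − Q·ΣR_partial = 72.7 °C − (9.640)(3.797) = 36.1 °C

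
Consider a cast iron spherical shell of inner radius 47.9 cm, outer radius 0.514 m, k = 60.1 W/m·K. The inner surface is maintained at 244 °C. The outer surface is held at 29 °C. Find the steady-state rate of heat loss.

Q = 4πk·ΔT/(1/r₁ − 1/r₂) = 4π × 60.1 × 215 / (1/0.479 − 1/0.514) = 1.14×10^6 W

Q = 1140 kW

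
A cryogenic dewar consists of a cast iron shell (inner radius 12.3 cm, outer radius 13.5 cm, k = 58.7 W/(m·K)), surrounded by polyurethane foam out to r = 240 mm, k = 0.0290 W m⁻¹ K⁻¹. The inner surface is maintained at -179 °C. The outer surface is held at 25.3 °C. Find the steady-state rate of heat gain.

Resistance network (inner→outer):
  R_cast iron = (1/0.123 − 1/0.135)/(4πk) = 0.7227/(4π·58.7) = 9.797×10^-4 K/W
  R_polyurethane foam = (1/0.135 − 1/0.240)/(4πk) = 3.241/(4π·0.0290) = 8.893 K/W
ΣR = 9.797×10^-4 + 8.893 = 8.894 K/W
Q = ΔT/ΣR = (-179 °C − 25.3 °C)/8.894 = -23.0 W
(Negative Q ⇒ heat flows inward; heat gain = 23.0 W.)

Q = 23.0 W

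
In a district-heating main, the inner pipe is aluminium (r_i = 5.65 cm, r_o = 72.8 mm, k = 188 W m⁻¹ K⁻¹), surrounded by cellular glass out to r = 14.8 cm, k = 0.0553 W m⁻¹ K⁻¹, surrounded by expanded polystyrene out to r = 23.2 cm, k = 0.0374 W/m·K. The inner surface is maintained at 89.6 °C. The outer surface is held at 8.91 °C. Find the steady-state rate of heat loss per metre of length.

Treat each layer as a resistance in series:
  R'_aluminium = ln(0.0728/0.0565)/(2πk) = 0.2535/(2π·188) = 2.146×10^-4 m·K/W
  R'_cellular glass = ln(0.148/0.0728)/(2πk) = 0.7095/(2π·0.0553) = 2.042 m·K/W
  R'_expanded polystyrene = ln(0.232/0.148)/(2πk) = 0.4495/(2π·0.0374) = 1.913 m·K/W
ΣR = 2.146×10^-4 + 2.042 + 1.913 = 3.955 m·K/W
Q' = ΔT/ΣR = (89.6 °C − 8.91 °C)/3.955 = 20.4 W/m

Q' = 20.4 W/m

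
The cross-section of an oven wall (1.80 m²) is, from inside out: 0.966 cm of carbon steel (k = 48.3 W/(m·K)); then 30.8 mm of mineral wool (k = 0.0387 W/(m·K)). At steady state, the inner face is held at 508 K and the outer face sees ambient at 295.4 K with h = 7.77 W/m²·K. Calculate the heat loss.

Resistance network (inner→outer):
  R_carbon steel = L/(kA) = 0.00966/(48.3·1.80) = 1.111×10^-4 K/W
  R_mineral wool = L/(kA) = 0.0308/(0.0387·1.80) = 0.4421 K/W
  R_conv,out = 1/(hA) = 1/(7.77·1.80) = 0.07150 K/W
ΣR = 1.111×10^-4 + 0.4421 + 0.07150 = 0.5137 K/W
Q = ΔT/ΣR = (508 K − 295.4 K)/0.5137 = 414 W

Q = 414 W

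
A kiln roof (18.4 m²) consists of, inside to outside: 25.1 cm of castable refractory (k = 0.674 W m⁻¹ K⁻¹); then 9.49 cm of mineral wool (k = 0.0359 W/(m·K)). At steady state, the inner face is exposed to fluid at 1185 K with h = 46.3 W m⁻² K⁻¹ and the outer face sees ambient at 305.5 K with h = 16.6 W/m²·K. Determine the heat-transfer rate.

Q = 5.22 kW

Treat each layer as a resistance in series:
  R_conv,in = 1/(hA) = 1/(46.3·18.4) = 0.001174 K/W
  R_castable refractory = L/(kA) = 0.251/(0.674·18.4) = 0.02024 K/W
  R_mineral wool = L/(kA) = 0.0949/(0.0359·18.4) = 0.1437 K/W
  R_conv,out = 1/(hA) = 1/(16.6·18.4) = 0.003274 K/W
ΣR = 0.001174 + 0.02024 + 0.1437 + 0.003274 = 0.1684 K/W
Q = ΔT/ΣR = (1185 K − 305.5 K)/0.1684 = 5220 W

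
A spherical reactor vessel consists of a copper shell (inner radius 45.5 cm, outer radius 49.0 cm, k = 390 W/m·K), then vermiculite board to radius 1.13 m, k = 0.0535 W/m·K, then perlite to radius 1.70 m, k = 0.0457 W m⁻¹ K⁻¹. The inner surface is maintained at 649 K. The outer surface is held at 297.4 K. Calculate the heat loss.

Q = 157 W

Series thermal resistances, inner to outer:
  R_copper = (1/0.455 − 1/0.490)/(4πk) = 0.1570/(4π·390) = 3.203×10^-5 K/W
  R_vermiculite board = (1/0.490 − 1/1.13)/(4πk) = 1.156/(4π·0.0535) = 1.719 K/W
  R_perlite = (1/1.13 − 1/1.70)/(4πk) = 0.2967/(4π·0.0457) = 0.5167 K/W
ΣR = 3.203×10^-5 + 1.719 + 0.5167 = 2.236 K/W
Q = ΔT/ΣR = (649 K − 297.4 K)/2.236 = 157 W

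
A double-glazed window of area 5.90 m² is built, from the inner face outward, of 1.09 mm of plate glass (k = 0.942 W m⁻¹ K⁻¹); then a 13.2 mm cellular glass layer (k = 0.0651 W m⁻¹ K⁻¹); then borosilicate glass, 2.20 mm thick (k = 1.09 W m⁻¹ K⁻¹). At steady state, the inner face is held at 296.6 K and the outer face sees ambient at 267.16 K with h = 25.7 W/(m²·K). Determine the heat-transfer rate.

Treat each layer as a resistance in series:
  R_plate glass = L/(kA) = 0.00109/(0.942·5.90) = 1.961×10^-4 K/W
  R_cellular glass = L/(kA) = 0.0132/(0.0651·5.90) = 0.03437 K/W
  R_borosilicate glass = L/(kA) = 0.00220/(1.09·5.90) = 3.421×10^-4 K/W
  R_conv,out = 1/(hA) = 1/(25.7·5.90) = 0.006595 K/W
ΣR = 1.961×10^-4 + 0.03437 + 3.421×10^-4 + 0.006595 = 0.04150 K/W
Q = ΔT/ΣR = (296.6 K − 267.16 K)/0.04150 = 709 W

Q = 709 W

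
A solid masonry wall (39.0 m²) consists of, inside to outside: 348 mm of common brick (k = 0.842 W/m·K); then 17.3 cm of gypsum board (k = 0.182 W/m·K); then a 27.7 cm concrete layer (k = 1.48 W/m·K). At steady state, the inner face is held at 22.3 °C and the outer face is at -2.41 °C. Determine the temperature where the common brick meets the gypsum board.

T = 15.7 °C

Treat each layer as a resistance in series:
  R_common brick = L/(kA) = 0.348/(0.842·39.0) = 0.01060 K/W
  R_gypsum board = L/(kA) = 0.173/(0.182·39.0) = 0.02437 K/W
  R_concrete = L/(kA) = 0.277/(1.48·39.0) = 0.004799 K/W
ΣR = 0.01060 + 0.02437 + 0.004799 = 0.03977 K/W
Q = ΔT/ΣR = (22.3 °C − -2.41 °C)/0.03977 = 621.3 W
From the inner boundary to the common brick/gypsum board interface, ΣR_partial = 0.01060 K/W.
T_interface = T_in − Q·ΣR_partial = 22.3 °C − (621.3)(0.01060) = 15.7 °C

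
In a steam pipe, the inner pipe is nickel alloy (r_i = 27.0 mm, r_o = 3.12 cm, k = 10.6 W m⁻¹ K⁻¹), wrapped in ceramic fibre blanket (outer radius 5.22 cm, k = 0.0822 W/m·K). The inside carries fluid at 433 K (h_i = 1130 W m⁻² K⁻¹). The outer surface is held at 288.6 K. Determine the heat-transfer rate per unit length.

Q' = 144 W/m

Resistance network (inner→outer):
  R'_conv,in = 1/(2πr h) = 1/(2π·0.0270·1130) = 0.005216 m·K/W
  R'_nickel alloy = ln(0.0312/0.0270)/(2πk) = 0.1446/(2π·10.6) = 0.002171 m·K/W
  R'_ceramic fibre blanket = ln(0.0522/0.0312)/(2πk) = 0.5147/(2π·0.0822) = 0.9965 m·K/W
ΣR = 0.005216 + 0.002171 + 0.9965 = 1.004 m·K/W
Q' = ΔT/ΣR = (433 K − 288.6 K)/1.004 = 144 W/m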